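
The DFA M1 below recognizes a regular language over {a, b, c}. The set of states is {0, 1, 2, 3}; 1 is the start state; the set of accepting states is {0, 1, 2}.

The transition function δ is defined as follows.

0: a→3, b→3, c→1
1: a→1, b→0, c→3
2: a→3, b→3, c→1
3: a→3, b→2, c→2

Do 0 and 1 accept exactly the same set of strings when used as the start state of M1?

No

Every state is reachable, so we keep all 4.
P0 = {0,1,2} | {3}.
On input a, block {0,1,2} splits into {0,2} and {1}.
The partition is now stable with 3 blocks: {0,2} | {3} | {1}.
0 and 1 end up in different blocks, so they are distinguishable. For instance, the string 'a' is accepted from only 1.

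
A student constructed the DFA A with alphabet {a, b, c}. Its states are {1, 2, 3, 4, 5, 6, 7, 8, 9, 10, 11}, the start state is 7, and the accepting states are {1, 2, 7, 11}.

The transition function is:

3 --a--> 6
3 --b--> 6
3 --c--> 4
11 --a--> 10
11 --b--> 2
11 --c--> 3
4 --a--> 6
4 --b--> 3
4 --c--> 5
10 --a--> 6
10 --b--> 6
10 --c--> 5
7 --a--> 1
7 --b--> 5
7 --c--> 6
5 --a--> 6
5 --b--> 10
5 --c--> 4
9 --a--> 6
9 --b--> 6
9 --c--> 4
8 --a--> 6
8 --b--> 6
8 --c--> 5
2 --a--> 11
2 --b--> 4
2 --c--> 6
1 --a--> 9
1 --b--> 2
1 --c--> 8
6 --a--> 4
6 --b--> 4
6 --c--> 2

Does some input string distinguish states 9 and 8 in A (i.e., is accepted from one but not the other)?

No

Every state is reachable, so we keep all 11.
P0 = {1,2,7,11} | {3,4,5,6,8,9,10}.
Refine {1,2,7,11} on symbol a: members go to different blocks, giving {1,11} and {2,7}.
Refine {3,4,5,6,8,9,10} on symbol c: members go to different blocks, giving {3,4,5,8,9,10} and {6}.
Split {3,4,5,8,9,10} by δ(·,b) → {3,8,9,10} and {4,5}.
No further refinement is possible. Final partition (5 blocks): {1,11} | {3,8,9,10} | {2,7} | {6} | {4,5}.
9 and 8 lie in the same block of the stable partition, so they are equivalent — no string distinguishes them.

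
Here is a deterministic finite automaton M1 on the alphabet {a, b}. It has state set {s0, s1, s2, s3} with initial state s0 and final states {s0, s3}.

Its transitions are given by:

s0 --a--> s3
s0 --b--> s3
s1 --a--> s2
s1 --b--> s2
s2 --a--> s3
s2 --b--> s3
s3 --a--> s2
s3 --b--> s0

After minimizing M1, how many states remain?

States {s1} cannot be reached from the start state, so discard them.
Start with accepting vs non-accepting: {s0,s3} | {s2}.
Split {s0,s3} by δ(·,a) → {s0} and {s3}.
Stable partition: {s0} | {s2} | {s3} — 3 equivalence classes.

3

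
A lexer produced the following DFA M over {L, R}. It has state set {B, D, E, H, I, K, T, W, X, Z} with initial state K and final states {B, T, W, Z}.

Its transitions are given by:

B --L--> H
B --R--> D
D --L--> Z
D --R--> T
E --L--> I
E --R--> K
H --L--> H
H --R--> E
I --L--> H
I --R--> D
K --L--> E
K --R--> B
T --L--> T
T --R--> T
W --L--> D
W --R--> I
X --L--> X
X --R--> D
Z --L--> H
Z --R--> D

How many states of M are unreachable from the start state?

No path from K leads to W, X; the other 8 states are all reachable.

2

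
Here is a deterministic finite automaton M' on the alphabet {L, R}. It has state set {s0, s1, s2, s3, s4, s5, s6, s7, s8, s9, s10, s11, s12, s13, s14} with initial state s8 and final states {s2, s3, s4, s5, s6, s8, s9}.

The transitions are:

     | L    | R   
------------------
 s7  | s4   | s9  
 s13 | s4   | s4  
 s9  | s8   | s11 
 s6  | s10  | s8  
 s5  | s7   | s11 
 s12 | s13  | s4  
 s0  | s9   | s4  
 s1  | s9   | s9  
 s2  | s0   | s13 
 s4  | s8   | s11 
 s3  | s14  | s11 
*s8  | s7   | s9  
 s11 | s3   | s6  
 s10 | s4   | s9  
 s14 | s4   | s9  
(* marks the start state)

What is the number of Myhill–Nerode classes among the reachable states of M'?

Reachable states from the start: {s3,s4,s6,s7,s8,s9,s10,s11,s14}. Unreachable: {s0,s1,s2,s5,s12,s13} — drop them.
Start with accepting vs non-accepting: {s3,s4,s6,s8,s9} | {s7,s10,s11,s14}.
Refine {s3,s4,s6,s8,s9} on symbol L: members go to different blocks, giving {s3,s6,s8} and {s4,s9}.
Split {s3,s6,s8} by δ(·,R) → {s3} and {s6} and {s8}.
On input L, block {s7,s10,s11,s14} splits into {s7,s10,s14} and {s11}.
The partition is now stable with 6 blocks: {s3} | {s7,s10,s14} | {s4,s9} | {s6} | {s8} | {s11}.

6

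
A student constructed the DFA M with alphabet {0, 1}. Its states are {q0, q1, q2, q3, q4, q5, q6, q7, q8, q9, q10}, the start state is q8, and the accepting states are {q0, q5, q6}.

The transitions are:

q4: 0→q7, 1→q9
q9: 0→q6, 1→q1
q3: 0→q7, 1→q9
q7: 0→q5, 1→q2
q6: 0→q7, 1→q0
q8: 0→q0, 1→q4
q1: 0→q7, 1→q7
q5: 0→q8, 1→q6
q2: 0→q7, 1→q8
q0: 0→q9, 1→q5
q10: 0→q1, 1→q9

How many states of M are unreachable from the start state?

2

Starting at q8 and following transitions, the reachable set is {q0, q1, q2, q4, q5, q6, q7, q8, q9}. That leaves q3, q10 unreachable — 2 in total.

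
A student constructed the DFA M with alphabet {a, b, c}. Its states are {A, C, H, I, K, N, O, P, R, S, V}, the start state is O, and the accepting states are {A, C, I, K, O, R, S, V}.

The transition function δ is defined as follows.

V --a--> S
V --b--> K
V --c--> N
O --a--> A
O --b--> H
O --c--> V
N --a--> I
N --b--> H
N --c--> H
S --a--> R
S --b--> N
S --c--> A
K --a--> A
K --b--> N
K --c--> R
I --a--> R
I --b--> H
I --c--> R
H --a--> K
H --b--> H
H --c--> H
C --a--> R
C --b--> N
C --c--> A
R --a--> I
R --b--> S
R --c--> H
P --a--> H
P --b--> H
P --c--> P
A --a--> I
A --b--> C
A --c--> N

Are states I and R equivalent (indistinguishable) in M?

Reachable states from the start: {A,C,H,I,K,N,O,R,S,V}. Unreachable: {P} — drop them.
P0 = {A,C,I,K,O,R,S,V} | {H,N}.
On input b, block {A,C,I,K,O,R,S,V} splits into {C,I,K,O,S} and {A,R,V}.
Stable partition: {C,I,K,O,S} | {H,N} | {A,R,V} — 3 equivalence classes.
I and R end up in different blocks, so they are distinguishable. For instance, the string 'b' is accepted from only R.

No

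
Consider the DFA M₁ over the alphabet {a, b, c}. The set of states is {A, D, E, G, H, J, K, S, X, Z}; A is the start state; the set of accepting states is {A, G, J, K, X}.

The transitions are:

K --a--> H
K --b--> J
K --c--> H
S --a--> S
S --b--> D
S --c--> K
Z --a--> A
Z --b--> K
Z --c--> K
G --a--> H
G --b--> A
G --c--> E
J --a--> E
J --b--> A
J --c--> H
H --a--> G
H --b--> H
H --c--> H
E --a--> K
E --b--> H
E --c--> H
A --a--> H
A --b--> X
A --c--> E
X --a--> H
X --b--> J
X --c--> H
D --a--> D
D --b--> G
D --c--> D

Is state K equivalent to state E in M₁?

No

First remove the unreachable states {D,S,Z}; 7 states remain.
Initial partition by acceptance: {A,G,J,K,X} | {E,H}.
The partition is now stable with 2 blocks: {A,G,J,K,X} | {E,H}.
K and E end up in different blocks, so they are distinguishable. For instance, the string 'ε' is accepted from only K.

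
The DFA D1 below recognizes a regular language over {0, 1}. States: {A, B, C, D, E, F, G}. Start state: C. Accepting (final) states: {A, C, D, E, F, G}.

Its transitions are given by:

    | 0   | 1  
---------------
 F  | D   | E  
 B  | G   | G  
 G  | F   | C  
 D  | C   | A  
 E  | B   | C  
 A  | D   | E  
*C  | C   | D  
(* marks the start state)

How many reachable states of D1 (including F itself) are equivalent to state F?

All states are reachable from the start state.
Start with accepting vs non-accepting: {A,C,D,E,F,G} | {B}.
On input 0, block {A,C,D,E,F,G} splits into {A,C,D,F,G} and {E}.
On input 1, block {A,C,D,F,G} splits into {C,D,G} and {A,F}.
On input 0, block {C,D,G} splits into {C,D} and {G}.
Refine {C,D} on symbol 1: members go to different blocks, giving {C} and {D}.
The partition is now stable with 6 blocks: {C} | {B} | {E} | {A,F} | {G} | {D}.
State F belongs to the block {A,F}, which has 2 states.

2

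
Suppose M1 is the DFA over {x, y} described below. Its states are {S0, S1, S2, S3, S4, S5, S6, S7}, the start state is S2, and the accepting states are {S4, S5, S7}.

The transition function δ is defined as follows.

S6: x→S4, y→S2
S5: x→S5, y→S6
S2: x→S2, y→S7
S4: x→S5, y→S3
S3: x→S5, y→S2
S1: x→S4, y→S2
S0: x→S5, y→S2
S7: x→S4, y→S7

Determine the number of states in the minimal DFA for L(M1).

First remove the unreachable states {S0,S1}; 6 states remain.
Initial partition by acceptance: {S4,S5,S7} | {S2,S3,S6}.
Refine {S4,S5,S7} on symbol y: members go to different blocks, giving {S4,S5} and {S7}.
Split {S2,S3,S6} by δ(·,x) → {S3,S6} and {S2}.
Stable partition: {S4,S5} | {S3,S6} | {S7} | {S2} — 4 equivalence classes.

4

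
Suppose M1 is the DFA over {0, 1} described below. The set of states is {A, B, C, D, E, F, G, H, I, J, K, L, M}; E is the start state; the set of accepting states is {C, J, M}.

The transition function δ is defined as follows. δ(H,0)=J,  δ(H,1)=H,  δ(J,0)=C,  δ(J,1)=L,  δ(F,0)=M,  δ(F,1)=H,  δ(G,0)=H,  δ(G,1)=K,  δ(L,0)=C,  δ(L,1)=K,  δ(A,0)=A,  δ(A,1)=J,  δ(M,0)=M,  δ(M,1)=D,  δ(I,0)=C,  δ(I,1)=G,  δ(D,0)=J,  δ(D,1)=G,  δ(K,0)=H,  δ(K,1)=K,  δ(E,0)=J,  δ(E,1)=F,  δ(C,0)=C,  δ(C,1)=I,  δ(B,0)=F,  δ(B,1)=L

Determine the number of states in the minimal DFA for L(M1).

States {A,B} cannot be reached from the start state, so discard them.
Start with accepting vs non-accepting: {C,J,M} | {D,E,F,G,H,I,K,L}.
Refine {D,E,F,G,H,I,K,L} on symbol 0: members go to different blocks, giving {D,E,F,H,I,L} and {G,K}.
Split {D,E,F,H,I,L} by δ(·,1) → {D,I,L} and {E,F,H}.
The partition is now stable with 4 blocks: {C,J,M} | {D,I,L} | {G,K} | {E,F,H}.

4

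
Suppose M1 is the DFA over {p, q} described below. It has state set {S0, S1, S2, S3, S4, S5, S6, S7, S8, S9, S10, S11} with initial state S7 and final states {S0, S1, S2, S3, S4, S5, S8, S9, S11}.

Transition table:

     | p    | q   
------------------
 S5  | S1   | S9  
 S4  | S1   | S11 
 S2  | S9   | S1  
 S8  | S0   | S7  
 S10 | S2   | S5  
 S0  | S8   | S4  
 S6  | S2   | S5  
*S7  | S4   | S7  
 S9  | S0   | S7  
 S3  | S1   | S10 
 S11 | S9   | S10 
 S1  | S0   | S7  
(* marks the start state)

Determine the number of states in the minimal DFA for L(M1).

States {S3,S6} cannot be reached from the start state, so discard them.
Start with accepting vs non-accepting: {S0,S1,S2,S4,S5,S8,S9,S11} | {S7,S10}.
Refine {S0,S1,S2,S4,S5,S8,S9,S11} on symbol q: members go to different blocks, giving {S0,S2,S4,S5} and {S1,S8,S9,S11}.
Refine {S0,S2,S4,S5} on symbol q: members go to different blocks, giving {S2,S4,S5} and {S0}.
Refine {S7,S10} on symbol q: members go to different blocks, giving {S7} and {S10}.
Split {S1,S8,S9,S11} by δ(·,p) → {S1,S8,S9} and {S11}.
Split {S2,S4,S5} by δ(·,q) → {S2,S5} and {S4}.
No further refinement is possible. Final partition (7 blocks): {S2,S5} | {S7} | {S1,S8,S9} | {S0} | {S10} | {S11} | {S4}.

7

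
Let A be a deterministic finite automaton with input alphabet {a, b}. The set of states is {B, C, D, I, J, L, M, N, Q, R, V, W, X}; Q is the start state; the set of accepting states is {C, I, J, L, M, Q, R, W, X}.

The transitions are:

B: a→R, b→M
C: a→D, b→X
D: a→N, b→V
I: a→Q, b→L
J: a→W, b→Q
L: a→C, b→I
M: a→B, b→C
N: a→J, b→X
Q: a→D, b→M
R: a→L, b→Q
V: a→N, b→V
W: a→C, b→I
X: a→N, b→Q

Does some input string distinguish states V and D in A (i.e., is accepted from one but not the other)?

Every state is reachable, so we keep all 13.
Start with accepting vs non-accepting: {C,I,J,L,M,Q,R,W,X} | {B,D,N,V}.
On input a, block {C,I,J,L,M,Q,R,W,X} splits into {I,J,L,R,W} and {C,M,Q,X}.
Split {I,J,L,R,W} by δ(·,a) → {I,L,W} and {J,R}.
Refine {B,D,N,V} on symbol a: members go to different blocks, giving {D,V} and {B,N}.
Split {C,M,Q,X} by δ(·,a) → {M,X} and {C,Q}.
No further refinement is possible. Final partition (6 blocks): {I,L,W} | {D,V} | {M,X} | {J,R} | {B,N} | {C,Q}.
V and D lie in the same block of the stable partition, so they are equivalent — no string distinguishes them.

No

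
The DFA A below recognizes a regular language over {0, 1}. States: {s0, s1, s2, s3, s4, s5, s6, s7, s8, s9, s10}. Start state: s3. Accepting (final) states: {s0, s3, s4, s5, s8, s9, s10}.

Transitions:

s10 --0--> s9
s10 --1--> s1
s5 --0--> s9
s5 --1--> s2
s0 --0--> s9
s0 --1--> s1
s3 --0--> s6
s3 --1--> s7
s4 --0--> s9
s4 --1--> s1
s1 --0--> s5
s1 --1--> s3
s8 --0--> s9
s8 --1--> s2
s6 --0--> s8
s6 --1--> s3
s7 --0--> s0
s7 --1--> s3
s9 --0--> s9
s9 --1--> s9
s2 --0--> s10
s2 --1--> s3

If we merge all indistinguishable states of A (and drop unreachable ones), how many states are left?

4

States {s4} cannot be reached from the start state, so discard them.
P0 = {s0,s3,s5,s8,s9,s10} | {s1,s2,s6,s7}.
On input 0, block {s0,s3,s5,s8,s9,s10} splits into {s0,s5,s8,s9,s10} and {s3}.
Refine {s0,s5,s8,s9,s10} on symbol 1: members go to different blocks, giving {s0,s5,s8,s10} and {s9}.
Stable partition: {s0,s5,s8,s10} | {s1,s2,s6,s7} | {s3} | {s9} — 4 equivalence classes.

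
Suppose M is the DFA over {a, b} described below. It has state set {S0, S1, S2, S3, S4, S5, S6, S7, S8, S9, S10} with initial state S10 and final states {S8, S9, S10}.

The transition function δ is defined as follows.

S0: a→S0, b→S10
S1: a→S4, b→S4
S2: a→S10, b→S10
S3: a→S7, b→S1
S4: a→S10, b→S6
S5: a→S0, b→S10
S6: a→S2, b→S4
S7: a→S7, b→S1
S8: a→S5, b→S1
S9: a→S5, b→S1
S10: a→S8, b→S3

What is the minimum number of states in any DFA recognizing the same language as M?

First remove the unreachable states {S9}; 10 states remain.
Initial partition by acceptance: {S8,S10} | {S0,S1,S2,S3,S4,S5,S6,S7}.
Split {S8,S10} by δ(·,a) → {S8} and {S10}.
Refine {S0,S1,S2,S3,S4,S5,S6,S7} on symbol a: members go to different blocks, giving {S0,S1,S3,S5,S6,S7} and {S2,S4}.
Split {S0,S1,S3,S5,S6,S7} by δ(·,a) → {S0,S3,S5,S7} and {S1,S6}.
On input b, block {S0,S3,S5,S7} splits into {S0,S5} and {S3,S7}.
Refine {S2,S4} on symbol b: members go to different blocks, giving {S2} and {S4}.
Refine {S1,S6} on symbol a: members go to different blocks, giving {S1} and {S6}.
No further refinement is possible. Final partition (8 blocks): {S8} | {S0,S5} | {S10} | {S2} | {S1} | {S3,S7} | {S4} | {S6}.

8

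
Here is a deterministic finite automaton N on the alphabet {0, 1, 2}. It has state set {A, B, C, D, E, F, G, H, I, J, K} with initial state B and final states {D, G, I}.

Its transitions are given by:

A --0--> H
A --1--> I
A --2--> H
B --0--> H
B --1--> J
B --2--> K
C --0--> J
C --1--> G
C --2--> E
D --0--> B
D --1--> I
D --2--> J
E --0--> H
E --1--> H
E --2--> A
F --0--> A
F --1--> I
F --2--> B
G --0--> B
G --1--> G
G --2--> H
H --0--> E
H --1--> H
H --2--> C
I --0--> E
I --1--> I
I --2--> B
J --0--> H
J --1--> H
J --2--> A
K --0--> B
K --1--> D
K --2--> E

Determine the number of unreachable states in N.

1

No path from B leads to F; the other 10 states are all reachable.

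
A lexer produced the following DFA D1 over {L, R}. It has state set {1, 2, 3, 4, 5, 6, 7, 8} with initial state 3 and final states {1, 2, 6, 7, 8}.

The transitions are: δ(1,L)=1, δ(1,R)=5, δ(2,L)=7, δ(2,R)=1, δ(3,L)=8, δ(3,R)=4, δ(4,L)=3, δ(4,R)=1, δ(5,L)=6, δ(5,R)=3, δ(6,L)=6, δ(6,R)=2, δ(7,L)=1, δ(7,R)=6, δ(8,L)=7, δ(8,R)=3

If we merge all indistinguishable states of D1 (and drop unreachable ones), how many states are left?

P0 = {1,2,6,7,8} | {3,4,5}.
Refine {1,2,6,7,8} on symbol R: members go to different blocks, giving {2,6,7} and {1,8}.
Split {2,6,7} by δ(·,L) → {2,6} and {7}.
On input L, block {2,6} splits into {2} and {6}.
Refine {3,4,5} on symbol L: members go to different blocks, giving {3} and {4} and {5}.
On input L, block {1,8} splits into {1} and {8}.
The partition is now stable with 8 blocks: {2} | {3} | {1} | {7} | {6} | {4} | {5} | {8}.

8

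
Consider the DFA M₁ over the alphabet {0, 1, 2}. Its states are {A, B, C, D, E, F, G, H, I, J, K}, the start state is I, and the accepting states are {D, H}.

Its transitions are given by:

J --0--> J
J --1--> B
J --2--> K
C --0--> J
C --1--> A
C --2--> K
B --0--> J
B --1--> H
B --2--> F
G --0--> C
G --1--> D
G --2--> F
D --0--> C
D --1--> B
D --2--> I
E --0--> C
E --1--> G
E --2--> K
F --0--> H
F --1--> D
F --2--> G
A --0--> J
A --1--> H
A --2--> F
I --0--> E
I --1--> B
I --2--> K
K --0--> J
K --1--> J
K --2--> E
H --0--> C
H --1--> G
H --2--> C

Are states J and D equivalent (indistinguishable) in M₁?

Every state is reachable, so we keep all 11.
Initial partition by acceptance: {D,H} | {A,B,C,E,F,G,I,J,K}.
On input 0, block {A,B,C,E,F,G,I,J,K} splits into {A,B,C,E,G,I,J,K} and {F}.
Refine {A,B,C,E,G,I,J,K} on symbol 1: members go to different blocks, giving {C,E,I,J,K} and {A,B,G}.
On input 1, block {C,E,I,J,K} splits into {C,E,I,J} and {K}.
Stable partition: {D,H} | {C,E,I,J} | {F} | {A,B,G} | {K} — 5 equivalence classes.
J and D end up in different blocks, so they are distinguishable. For instance, the string 'ε' is accepted from only D.

No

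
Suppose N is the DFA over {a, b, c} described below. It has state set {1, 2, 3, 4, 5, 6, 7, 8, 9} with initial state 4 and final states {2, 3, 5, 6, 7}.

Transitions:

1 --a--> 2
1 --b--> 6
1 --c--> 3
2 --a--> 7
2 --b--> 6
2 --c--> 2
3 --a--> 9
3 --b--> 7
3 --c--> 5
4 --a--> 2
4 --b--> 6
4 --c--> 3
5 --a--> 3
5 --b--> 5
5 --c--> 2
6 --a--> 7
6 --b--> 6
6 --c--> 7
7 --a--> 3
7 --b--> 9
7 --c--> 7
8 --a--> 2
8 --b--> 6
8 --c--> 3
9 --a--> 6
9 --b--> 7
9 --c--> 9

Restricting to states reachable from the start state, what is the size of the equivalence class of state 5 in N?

1

Reachable states from the start: {2,3,4,5,6,7,9}. Unreachable: {1,8} — drop them.
P0 = {2,3,5,6,7} | {4,9}.
On input a, block {2,3,5,6,7} splits into {2,5,6,7} and {3}.
Split {2,5,6,7} by δ(·,a) → {2,6} and {5,7}.
On input c, block {2,6} splits into {2} and {6}.
Split {4,9} by δ(·,a) → {4} and {9}.
Split {5,7} by δ(·,b) → {5} and {7}.
Stable partition: {2} | {4} | {3} | {5} | {6} | {9} | {7} — 7 equivalence classes.
The equivalence class containing 5 is {5}, of size 1.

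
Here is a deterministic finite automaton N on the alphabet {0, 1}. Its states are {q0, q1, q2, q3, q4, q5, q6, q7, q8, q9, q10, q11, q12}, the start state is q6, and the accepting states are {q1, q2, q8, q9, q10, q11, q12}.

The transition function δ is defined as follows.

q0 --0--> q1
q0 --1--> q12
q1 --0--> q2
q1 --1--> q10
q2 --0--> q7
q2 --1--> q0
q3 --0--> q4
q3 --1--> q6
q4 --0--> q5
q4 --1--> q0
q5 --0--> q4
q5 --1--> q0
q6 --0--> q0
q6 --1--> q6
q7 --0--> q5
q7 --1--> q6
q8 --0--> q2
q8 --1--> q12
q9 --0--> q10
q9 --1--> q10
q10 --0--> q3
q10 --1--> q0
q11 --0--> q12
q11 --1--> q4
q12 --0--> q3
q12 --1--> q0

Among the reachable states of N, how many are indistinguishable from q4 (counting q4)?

Reachable states from the start: {q0,q1,q2,q3,q4,q5,q6,q7,q10,q12}. Unreachable: {q8,q9,q11} — drop them.
Start with accepting vs non-accepting: {q1,q2,q10,q12} | {q0,q3,q4,q5,q6,q7}.
Split {q1,q2,q10,q12} by δ(·,0) → {q2,q10,q12} and {q1}.
Split {q0,q3,q4,q5,q6,q7} by δ(·,0) → {q3,q4,q5,q6,q7} and {q0}.
On input 0, block {q3,q4,q5,q6,q7} splits into {q3,q4,q5,q7} and {q6}.
Refine {q3,q4,q5,q7} on symbol 1: members go to different blocks, giving {q3,q7} and {q4,q5}.
The partition is now stable with 6 blocks: {q2,q10,q12} | {q3,q7} | {q1} | {q0} | {q6} | {q4,q5}.
The equivalence class containing q4 is {q4,q5}, of size 2.

2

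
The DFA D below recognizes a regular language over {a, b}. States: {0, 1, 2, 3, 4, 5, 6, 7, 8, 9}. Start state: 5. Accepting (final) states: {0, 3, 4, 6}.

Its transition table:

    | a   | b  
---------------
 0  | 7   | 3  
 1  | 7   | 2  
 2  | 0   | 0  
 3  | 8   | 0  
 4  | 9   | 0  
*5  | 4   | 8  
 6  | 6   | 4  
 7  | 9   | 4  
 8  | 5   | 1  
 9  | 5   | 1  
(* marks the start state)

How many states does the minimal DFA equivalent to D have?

7

First remove the unreachable states {6}; 9 states remain.
P0 = {0,3,4} | {1,2,5,7,8,9}.
Refine {1,2,5,7,8,9} on symbol a: members go to different blocks, giving {1,7,8,9} and {2,5}.
Refine {1,7,8,9} on symbol a: members go to different blocks, giving {1,7} and {8,9}.
Refine {0,3,4} on symbol a: members go to different blocks, giving {3,4} and {0}.
Refine {1,7} on symbol a: members go to different blocks, giving {1} and {7}.
Split {2,5} by δ(·,a) → {2} and {5}.
Stable partition: {3,4} | {1} | {2} | {8,9} | {0} | {7} | {5} — 7 equivalence classes.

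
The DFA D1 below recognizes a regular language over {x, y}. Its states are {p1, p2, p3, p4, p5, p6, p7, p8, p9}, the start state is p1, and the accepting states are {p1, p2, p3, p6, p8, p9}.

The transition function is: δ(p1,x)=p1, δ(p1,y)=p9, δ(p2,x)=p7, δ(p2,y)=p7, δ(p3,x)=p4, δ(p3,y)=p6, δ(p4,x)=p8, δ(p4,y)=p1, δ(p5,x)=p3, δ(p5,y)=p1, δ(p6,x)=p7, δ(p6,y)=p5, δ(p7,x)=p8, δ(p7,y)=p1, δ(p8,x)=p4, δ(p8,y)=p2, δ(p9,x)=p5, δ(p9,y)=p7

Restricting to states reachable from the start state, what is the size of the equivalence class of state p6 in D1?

Initial partition by acceptance: {p1,p2,p3,p6,p8,p9} | {p4,p5,p7}.
On input x, block {p1,p2,p3,p6,p8,p9} splits into {p2,p3,p6,p8,p9} and {p1}.
Split {p2,p3,p6,p8,p9} by δ(·,y) → {p2,p6,p9} and {p3,p8}.
No further refinement is possible. Final partition (4 blocks): {p2,p6,p9} | {p4,p5,p7} | {p1} | {p3,p8}.
State p6 belongs to the block {p2,p6,p9}, which has 3 states.

3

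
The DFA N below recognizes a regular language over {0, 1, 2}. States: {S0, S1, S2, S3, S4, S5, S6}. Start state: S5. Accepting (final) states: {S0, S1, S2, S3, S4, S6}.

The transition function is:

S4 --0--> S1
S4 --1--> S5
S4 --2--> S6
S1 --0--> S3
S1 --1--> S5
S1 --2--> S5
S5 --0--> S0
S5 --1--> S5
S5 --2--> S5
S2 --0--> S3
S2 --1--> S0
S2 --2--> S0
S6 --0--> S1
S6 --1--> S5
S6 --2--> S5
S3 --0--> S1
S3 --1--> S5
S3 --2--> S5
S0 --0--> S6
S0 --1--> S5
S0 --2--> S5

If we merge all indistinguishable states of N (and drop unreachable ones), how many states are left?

2

Reachable states from the start: {S0,S1,S3,S5,S6}. Unreachable: {S2,S4} — drop them.
P0 = {S0,S1,S3,S6} | {S5}.
Stable partition: {S0,S1,S3,S6} | {S5} — 2 equivalence classes.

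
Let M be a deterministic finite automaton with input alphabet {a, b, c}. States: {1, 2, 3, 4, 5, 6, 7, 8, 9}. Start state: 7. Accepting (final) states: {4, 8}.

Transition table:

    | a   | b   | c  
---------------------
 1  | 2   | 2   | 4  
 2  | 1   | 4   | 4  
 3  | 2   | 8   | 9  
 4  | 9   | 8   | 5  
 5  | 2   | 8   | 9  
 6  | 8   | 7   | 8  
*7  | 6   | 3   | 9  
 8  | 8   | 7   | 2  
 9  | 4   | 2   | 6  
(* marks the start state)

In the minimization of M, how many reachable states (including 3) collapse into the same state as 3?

All states are reachable from the start state.
P0 = {4,8} | {1,2,3,5,6,7,9}.
Split {4,8} by δ(·,a) → {4} and {8}.
Refine {1,2,3,5,6,7,9} on symbol a: members go to different blocks, giving {1,2,3,5,7} and {6} and {9}.
Split {1,2,3,5,7} by δ(·,a) → {1,2,3,5} and {7}.
On input b, block {1,2,3,5} splits into {3,5} and {1} and {2}.
The partition is now stable with 8 blocks: {4} | {3,5} | {8} | {6} | {9} | {7} | {1} | {2}.
The equivalence class containing 3 is {3,5}, of size 2.

2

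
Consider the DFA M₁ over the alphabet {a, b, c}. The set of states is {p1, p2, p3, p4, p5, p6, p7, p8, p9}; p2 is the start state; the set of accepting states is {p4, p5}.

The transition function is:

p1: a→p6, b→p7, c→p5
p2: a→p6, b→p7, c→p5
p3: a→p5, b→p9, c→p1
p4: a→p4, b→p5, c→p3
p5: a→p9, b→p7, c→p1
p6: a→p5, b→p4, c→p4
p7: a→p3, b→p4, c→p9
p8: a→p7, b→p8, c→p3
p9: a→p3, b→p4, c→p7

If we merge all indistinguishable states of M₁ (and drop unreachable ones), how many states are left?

6

Reachable states from the start: {p1,p2,p3,p4,p5,p6,p7,p9}. Unreachable: {p8} — drop them.
P0 = {p4,p5} | {p1,p2,p3,p6,p7,p9}.
Refine {p4,p5} on symbol a: members go to different blocks, giving {p4} and {p5}.
Split {p1,p2,p3,p6,p7,p9} by δ(·,a) → {p1,p2,p7,p9} and {p3,p6}.
Refine {p1,p2,p7,p9} on symbol b: members go to different blocks, giving {p1,p2} and {p7,p9}.
Refine {p3,p6} on symbol b: members go to different blocks, giving {p3} and {p6}.
The partition is now stable with 6 blocks: {p4} | {p1,p2} | {p5} | {p3} | {p7,p9} | {p6}.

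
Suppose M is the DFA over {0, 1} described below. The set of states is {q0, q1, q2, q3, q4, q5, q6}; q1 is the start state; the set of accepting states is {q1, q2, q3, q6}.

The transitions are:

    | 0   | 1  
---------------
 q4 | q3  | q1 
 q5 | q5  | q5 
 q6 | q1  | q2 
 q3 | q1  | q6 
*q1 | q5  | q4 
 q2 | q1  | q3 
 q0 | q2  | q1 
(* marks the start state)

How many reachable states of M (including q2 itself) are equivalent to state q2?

3

First remove the unreachable states {q0}; 6 states remain.
Initial partition by acceptance: {q1,q2,q3,q6} | {q4,q5}.
Split {q1,q2,q3,q6} by δ(·,0) → {q2,q3,q6} and {q1}.
On input 0, block {q4,q5} splits into {q4} and {q5}.
The partition is now stable with 4 blocks: {q2,q3,q6} | {q4} | {q1} | {q5}.
State q2 belongs to the block {q2,q3,q6}, which has 3 states.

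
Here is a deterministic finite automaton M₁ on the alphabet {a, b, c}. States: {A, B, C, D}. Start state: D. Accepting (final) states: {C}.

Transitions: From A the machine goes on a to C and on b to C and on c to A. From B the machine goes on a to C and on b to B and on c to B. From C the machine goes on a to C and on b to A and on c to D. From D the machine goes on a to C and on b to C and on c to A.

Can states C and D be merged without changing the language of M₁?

No

Reachable states from the start: {A,C,D}. Unreachable: {B} — drop them.
Initial partition by acceptance: {C} | {A,D}.
No further refinement is possible. Final partition (2 blocks): {C} | {A,D}.
C and D end up in different blocks, so they are distinguishable. For instance, the string 'ε' is accepted from only C.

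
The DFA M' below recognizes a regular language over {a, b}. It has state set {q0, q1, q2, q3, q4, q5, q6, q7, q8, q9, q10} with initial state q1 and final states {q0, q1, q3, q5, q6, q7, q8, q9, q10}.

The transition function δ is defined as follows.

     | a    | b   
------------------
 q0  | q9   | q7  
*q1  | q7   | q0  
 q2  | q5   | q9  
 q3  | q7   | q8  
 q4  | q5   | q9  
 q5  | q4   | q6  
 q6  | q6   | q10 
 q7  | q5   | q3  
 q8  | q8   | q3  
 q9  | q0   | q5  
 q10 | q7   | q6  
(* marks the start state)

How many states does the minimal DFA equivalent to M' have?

Reachable states from the start: {q0,q1,q3,q4,q5,q6,q7,q8,q9,q10}. Unreachable: {q2} — drop them.
Start with accepting vs non-accepting: {q0,q1,q3,q5,q6,q7,q8,q9,q10} | {q4}.
Refine {q0,q1,q3,q5,q6,q7,q8,q9,q10} on symbol a: members go to different blocks, giving {q0,q1,q3,q6,q7,q8,q9,q10} and {q5}.
Split {q0,q1,q3,q6,q7,q8,q9,q10} by δ(·,a) → {q0,q1,q3,q6,q8,q9,q10} and {q7}.
Refine {q0,q1,q3,q6,q8,q9,q10} on symbol a: members go to different blocks, giving {q0,q6,q8,q9} and {q1,q3,q10}.
On input b, block {q0,q6,q8,q9} splits into {q6,q8} and {q0} and {q9}.
Split {q1,q3,q10} by δ(·,b) → {q3,q10} and {q1}.
The partition is now stable with 8 blocks: {q6,q8} | {q4} | {q5} | {q7} | {q3,q10} | {q0} | {q9} | {q1}.

8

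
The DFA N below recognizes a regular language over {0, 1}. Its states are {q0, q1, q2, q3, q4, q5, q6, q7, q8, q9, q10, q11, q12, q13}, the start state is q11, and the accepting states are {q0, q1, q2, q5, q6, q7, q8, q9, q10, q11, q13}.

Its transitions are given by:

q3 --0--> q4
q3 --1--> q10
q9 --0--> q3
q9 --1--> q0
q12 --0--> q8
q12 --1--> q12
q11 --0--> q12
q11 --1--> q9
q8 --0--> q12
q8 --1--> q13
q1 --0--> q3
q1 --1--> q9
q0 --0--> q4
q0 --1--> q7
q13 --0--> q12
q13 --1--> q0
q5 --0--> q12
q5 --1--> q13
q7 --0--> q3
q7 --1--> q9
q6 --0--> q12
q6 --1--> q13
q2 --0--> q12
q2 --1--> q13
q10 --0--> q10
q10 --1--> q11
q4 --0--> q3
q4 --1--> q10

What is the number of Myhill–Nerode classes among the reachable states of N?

Reachable states from the start: {q0,q3,q4,q7,q8,q9,q10,q11,q12,q13}. Unreachable: {q1,q2,q5,q6} — drop them.
P0 = {q0,q7,q8,q9,q10,q11,q13} | {q3,q4,q12}.
Refine {q0,q7,q8,q9,q10,q11,q13} on symbol 0: members go to different blocks, giving {q0,q7,q8,q9,q11,q13} and {q10}.
Refine {q3,q4,q12} on symbol 0: members go to different blocks, giving {q3,q4} and {q12}.
Split {q0,q7,q8,q9,q11,q13} by δ(·,0) → {q0,q7,q9} and {q8,q11,q13}.
Refine {q8,q11,q13} on symbol 1: members go to different blocks, giving {q11,q13} and {q8}.
No further refinement is possible. Final partition (6 blocks): {q0,q7,q9} | {q3,q4} | {q10} | {q12} | {q11,q13} | {q8}.

6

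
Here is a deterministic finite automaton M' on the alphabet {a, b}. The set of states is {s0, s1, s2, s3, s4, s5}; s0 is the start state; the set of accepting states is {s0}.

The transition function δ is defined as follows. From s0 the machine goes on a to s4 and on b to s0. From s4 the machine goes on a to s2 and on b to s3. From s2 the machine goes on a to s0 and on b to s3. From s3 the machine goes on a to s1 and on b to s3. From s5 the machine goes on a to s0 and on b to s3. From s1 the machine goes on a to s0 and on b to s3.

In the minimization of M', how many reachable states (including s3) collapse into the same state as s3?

Reachable states from the start: {s0,s1,s2,s3,s4}. Unreachable: {s5} — drop them.
Initial partition by acceptance: {s0} | {s1,s2,s3,s4}.
On input a, block {s1,s2,s3,s4} splits into {s1,s2} and {s3,s4}.
The partition is now stable with 3 blocks: {s0} | {s1,s2} | {s3,s4}.
The equivalence class containing s3 is {s3,s4}, of size 2.

2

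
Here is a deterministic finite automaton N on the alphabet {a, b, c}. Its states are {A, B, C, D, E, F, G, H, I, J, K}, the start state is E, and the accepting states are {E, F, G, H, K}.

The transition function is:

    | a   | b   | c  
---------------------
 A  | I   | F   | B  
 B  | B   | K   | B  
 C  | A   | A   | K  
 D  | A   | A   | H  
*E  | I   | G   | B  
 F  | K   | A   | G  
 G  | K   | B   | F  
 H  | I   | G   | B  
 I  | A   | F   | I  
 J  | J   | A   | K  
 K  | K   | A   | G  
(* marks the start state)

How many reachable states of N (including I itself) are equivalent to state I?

First remove the unreachable states {C,D,H,J}; 7 states remain.
Initial partition by acceptance: {E,F,G,K} | {A,B,I}.
Split {E,F,G,K} by δ(·,a) → {F,G,K} and {E}.
The partition is now stable with 3 blocks: {F,G,K} | {A,B,I} | {E}.
State I belongs to the block {A,B,I}, which has 3 states.

3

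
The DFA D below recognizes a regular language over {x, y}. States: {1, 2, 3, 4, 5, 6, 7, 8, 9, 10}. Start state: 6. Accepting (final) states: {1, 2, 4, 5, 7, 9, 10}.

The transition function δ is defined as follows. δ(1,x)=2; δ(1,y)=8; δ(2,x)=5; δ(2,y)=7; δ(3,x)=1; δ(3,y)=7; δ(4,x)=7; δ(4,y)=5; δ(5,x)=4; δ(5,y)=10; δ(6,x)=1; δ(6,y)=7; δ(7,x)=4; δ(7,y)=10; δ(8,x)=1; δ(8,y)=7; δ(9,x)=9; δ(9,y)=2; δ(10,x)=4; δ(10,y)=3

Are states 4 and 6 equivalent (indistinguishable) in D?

Reachable states from the start: {1,2,3,4,5,6,7,8,10}. Unreachable: {9} — drop them.
Initial partition by acceptance: {1,2,4,5,7,10} | {3,6,8}.
On input y, block {1,2,4,5,7,10} splits into {2,4,5,7} and {1,10}.
Refine {2,4,5,7} on symbol y: members go to different blocks, giving {2,4} and {5,7}.
No further refinement is possible. Final partition (4 blocks): {2,4} | {3,6,8} | {1,10} | {5,7}.
4 and 6 end up in different blocks, so they are distinguishable. For instance, the string 'ε' is accepted from only 4.

No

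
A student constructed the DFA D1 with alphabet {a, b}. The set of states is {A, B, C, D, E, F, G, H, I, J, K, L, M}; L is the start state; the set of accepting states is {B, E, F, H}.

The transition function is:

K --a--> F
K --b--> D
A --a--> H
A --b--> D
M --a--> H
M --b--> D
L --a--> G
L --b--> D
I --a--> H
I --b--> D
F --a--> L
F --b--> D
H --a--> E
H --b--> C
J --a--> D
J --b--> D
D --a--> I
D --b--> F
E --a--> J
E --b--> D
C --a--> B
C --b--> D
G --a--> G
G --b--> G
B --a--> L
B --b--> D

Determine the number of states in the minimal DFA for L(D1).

States {A,K,M} cannot be reached from the start state, so discard them.
Start with accepting vs non-accepting: {B,E,F,H} | {C,D,G,I,J,L}.
Split {B,E,F,H} by δ(·,a) → {B,E,F} and {H}.
Refine {C,D,G,I,J,L} on symbol a: members go to different blocks, giving {D,G,J,L} and {C} and {I}.
On input a, block {D,G,J,L} splits into {G,J,L} and {D}.
Split {G,J,L} by δ(·,a) → {G,L} and {J}.
Split {B,E,F} by δ(·,a) → {B,F} and {E}.
On input b, block {G,L} splits into {G} and {L}.
The partition is now stable with 9 blocks: {B,F} | {G} | {H} | {C} | {I} | {D} | {J} | {E} | {L}.

9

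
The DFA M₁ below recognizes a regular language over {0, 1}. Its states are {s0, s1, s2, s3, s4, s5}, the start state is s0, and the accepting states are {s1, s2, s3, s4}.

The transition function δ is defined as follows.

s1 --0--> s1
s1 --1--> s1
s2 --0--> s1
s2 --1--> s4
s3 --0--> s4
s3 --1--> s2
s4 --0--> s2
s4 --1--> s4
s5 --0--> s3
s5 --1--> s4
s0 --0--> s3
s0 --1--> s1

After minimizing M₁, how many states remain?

2

States {s5} cannot be reached from the start state, so discard them.
Initial partition by acceptance: {s1,s2,s3,s4} | {s0}.
No further refinement is possible. Final partition (2 blocks): {s1,s2,s3,s4} | {s0}.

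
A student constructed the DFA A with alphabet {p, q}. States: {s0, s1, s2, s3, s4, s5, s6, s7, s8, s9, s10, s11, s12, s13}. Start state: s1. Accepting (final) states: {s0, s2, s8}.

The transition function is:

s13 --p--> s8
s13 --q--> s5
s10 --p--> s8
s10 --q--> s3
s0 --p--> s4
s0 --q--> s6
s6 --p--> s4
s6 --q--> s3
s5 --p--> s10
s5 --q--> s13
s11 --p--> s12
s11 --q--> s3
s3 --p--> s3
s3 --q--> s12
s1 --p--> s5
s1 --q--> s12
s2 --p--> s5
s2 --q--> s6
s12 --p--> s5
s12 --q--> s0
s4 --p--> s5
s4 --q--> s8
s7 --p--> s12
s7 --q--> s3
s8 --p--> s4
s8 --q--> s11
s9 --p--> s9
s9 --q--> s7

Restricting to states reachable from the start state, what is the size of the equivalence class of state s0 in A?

2

States {s2,s7,s9} cannot be reached from the start state, so discard them.
Start with accepting vs non-accepting: {s0,s8} | {s1,s3,s4,s5,s6,s10,s11,s12,s13}.
Split {s1,s3,s4,s5,s6,s10,s11,s12,s13} by δ(·,p) → {s1,s3,s4,s5,s6,s11,s12} and {s10,s13}.
Split {s1,s3,s4,s5,s6,s11,s12} by δ(·,p) → {s1,s3,s4,s6,s11,s12} and {s5}.
Split {s1,s3,s4,s6,s11,s12} by δ(·,p) → {s1,s4,s12} and {s3,s6,s11}.
Refine {s1,s4,s12} on symbol q: members go to different blocks, giving {s4,s12} and {s1}.
Refine {s10,s13} on symbol q: members go to different blocks, giving {s10} and {s13}.
Refine {s3,s6,s11} on symbol p: members go to different blocks, giving {s6,s11} and {s3}.
The partition is now stable with 8 blocks: {s0,s8} | {s4,s12} | {s10} | {s5} | {s6,s11} | {s1} | {s13} | {s3}.
State s0 belongs to the block {s0,s8}, which has 2 states.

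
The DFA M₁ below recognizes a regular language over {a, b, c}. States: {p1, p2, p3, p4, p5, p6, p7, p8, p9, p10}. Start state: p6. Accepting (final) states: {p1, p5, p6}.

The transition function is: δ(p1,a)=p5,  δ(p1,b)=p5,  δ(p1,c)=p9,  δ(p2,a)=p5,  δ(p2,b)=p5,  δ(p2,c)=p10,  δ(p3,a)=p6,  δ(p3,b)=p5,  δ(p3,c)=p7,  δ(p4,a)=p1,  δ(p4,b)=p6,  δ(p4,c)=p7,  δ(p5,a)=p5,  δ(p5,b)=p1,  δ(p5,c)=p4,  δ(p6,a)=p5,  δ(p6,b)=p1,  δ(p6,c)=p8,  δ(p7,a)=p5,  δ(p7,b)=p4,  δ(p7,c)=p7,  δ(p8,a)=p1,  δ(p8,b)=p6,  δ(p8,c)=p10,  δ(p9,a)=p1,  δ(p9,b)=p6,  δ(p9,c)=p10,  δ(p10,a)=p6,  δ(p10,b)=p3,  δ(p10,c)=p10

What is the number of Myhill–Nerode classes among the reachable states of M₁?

3

Reachable states from the start: {p1,p3,p4,p5,p6,p7,p8,p9,p10}. Unreachable: {p2} — drop them.
Start with accepting vs non-accepting: {p1,p5,p6} | {p3,p4,p7,p8,p9,p10}.
Refine {p3,p4,p7,p8,p9,p10} on symbol b: members go to different blocks, giving {p3,p4,p8,p9} and {p7,p10}.
No further refinement is possible. Final partition (3 blocks): {p1,p5,p6} | {p3,p4,p8,p9} | {p7,p10}.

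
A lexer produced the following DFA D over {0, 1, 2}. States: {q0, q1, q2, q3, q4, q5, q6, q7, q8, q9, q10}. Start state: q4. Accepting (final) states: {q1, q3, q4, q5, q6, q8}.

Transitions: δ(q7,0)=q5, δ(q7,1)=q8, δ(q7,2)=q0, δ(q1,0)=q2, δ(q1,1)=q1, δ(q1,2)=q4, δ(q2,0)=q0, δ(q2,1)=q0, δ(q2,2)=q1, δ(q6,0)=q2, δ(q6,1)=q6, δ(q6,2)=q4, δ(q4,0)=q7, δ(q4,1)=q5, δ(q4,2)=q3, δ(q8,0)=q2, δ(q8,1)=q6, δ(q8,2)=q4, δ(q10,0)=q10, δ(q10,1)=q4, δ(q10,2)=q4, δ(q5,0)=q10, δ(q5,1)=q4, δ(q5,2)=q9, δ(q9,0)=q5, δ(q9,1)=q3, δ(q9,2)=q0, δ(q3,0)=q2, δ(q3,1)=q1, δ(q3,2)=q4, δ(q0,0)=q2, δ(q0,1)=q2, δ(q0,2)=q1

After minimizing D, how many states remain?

Every state is reachable, so we keep all 11.
P0 = {q1,q3,q4,q5,q6,q8} | {q0,q2,q7,q9,q10}.
On input 2, block {q1,q3,q4,q5,q6,q8} splits into {q1,q3,q4,q6,q8} and {q5}.
Refine {q1,q3,q4,q6,q8} on symbol 1: members go to different blocks, giving {q1,q3,q6,q8} and {q4}.
Split {q0,q2,q7,q9,q10} by δ(·,0) → {q0,q2,q10} and {q7,q9}.
Split {q0,q2,q10} by δ(·,1) → {q0,q2} and {q10}.
The partition is now stable with 6 blocks: {q1,q3,q6,q8} | {q0,q2} | {q5} | {q4} | {q7,q9} | {q10}.

6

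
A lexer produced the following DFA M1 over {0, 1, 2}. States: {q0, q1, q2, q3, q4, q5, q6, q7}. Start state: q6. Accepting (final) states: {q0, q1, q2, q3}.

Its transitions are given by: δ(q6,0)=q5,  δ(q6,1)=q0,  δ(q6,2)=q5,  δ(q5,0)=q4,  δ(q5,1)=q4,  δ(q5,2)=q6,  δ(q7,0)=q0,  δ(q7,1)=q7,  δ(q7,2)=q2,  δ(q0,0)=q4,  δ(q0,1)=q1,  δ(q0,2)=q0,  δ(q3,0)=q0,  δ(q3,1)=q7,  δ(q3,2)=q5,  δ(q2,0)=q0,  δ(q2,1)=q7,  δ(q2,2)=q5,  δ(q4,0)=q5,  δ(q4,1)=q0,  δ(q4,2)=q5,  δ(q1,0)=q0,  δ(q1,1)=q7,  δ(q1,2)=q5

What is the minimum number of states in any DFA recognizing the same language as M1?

5

States {q3} cannot be reached from the start state, so discard them.
Start with accepting vs non-accepting: {q0,q1,q2} | {q4,q5,q6,q7}.
On input 0, block {q0,q1,q2} splits into {q1,q2} and {q0}.
Split {q4,q5,q6,q7} by δ(·,0) → {q4,q5,q6} and {q7}.
On input 1, block {q4,q5,q6} splits into {q4,q6} and {q5}.
No further refinement is possible. Final partition (5 blocks): {q1,q2} | {q4,q6} | {q0} | {q7} | {q5}.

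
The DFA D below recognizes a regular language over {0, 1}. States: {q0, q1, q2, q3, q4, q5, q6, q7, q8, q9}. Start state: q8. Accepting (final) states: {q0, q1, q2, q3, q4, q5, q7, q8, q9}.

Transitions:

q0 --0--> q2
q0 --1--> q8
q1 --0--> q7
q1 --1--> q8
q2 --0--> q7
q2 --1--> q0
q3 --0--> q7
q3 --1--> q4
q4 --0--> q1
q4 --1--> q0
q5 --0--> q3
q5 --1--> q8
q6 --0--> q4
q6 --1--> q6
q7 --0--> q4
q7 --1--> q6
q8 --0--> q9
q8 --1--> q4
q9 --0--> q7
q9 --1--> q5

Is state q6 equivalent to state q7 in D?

All states are reachable from the start state.
Initial partition by acceptance: {q0,q1,q2,q3,q4,q5,q7,q8,q9} | {q6}.
Split {q0,q1,q2,q3,q4,q5,q7,q8,q9} by δ(·,1) → {q0,q1,q2,q3,q4,q5,q8,q9} and {q7}.
Refine {q0,q1,q2,q3,q4,q5,q8,q9} on symbol 0: members go to different blocks, giving {q0,q4,q5,q8} and {q1,q2,q3,q9}.
The partition is now stable with 4 blocks: {q0,q4,q5,q8} | {q6} | {q7} | {q1,q2,q3,q9}.
q6 and q7 end up in different blocks, so they are distinguishable. For instance, the string 'ε' is accepted from only q7.

No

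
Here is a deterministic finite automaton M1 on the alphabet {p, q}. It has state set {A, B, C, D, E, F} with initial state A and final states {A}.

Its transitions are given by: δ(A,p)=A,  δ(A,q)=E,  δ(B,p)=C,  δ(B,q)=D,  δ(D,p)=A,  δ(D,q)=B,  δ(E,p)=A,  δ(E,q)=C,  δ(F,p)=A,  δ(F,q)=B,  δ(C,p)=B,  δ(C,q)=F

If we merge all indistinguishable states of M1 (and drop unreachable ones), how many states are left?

3

All states are reachable from the start state.
P0 = {A} | {B,C,D,E,F}.
Refine {B,C,D,E,F} on symbol p: members go to different blocks, giving {D,E,F} and {B,C}.
No further refinement is possible. Final partition (3 blocks): {A} | {D,E,F} | {B,C}.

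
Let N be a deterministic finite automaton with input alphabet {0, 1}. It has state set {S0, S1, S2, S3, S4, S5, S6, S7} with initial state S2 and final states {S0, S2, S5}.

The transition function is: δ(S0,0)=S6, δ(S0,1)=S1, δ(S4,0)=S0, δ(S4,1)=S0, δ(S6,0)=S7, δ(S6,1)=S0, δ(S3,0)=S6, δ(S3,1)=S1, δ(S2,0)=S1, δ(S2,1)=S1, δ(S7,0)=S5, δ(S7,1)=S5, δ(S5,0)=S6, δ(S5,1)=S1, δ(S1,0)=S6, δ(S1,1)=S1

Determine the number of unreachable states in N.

Starting at S2 and following transitions, the reachable set is {S0, S1, S2, S5, S6, S7}. That leaves S3, S4 unreachable — 2 in total.

2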